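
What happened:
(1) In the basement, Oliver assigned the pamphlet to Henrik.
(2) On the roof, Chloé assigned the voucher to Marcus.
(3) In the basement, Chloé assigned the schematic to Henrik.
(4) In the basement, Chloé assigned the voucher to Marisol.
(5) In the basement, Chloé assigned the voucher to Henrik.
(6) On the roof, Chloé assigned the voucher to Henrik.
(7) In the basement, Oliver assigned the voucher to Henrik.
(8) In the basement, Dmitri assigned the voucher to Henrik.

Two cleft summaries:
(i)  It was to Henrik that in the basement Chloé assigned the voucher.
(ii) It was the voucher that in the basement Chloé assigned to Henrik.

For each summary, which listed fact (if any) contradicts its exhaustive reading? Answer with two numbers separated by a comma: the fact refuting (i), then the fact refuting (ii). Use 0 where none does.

(i): focus "Henrik". Looking for agent = Chloé, thing = the voucher, setting = in the basement with some other recipient — fact (4) has Marisol there. Refuted.
(ii): focus "the voucher". Looking for agent = Chloé, recipient = Henrik, setting = in the basement with some other thing — fact (3) has the schematic there. Refuted.

4, 3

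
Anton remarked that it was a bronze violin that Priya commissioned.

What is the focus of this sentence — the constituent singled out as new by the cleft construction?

In an it-cleft "It was X that/who ...", the clefted constituent X is the focus; the that/who-clause expresses the presupposed open proposition.
Here the focus is "a bronze violin". The backgrounded (presupposed) material includes "Priya".

a bronze violin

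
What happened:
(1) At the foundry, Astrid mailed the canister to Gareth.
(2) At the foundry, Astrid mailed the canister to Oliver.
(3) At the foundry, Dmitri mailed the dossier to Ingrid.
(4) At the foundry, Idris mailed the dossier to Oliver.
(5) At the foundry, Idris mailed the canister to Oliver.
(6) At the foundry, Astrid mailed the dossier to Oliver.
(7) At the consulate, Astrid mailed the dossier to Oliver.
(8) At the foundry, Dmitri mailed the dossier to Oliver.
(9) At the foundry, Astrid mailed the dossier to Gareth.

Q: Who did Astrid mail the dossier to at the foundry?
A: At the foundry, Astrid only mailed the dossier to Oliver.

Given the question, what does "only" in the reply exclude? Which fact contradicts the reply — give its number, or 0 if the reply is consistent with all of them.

The question "Who did ... to ...?" targets the recipient, so in the reply the focus falls on "Oliver".
"Only" then excludes alternative recipients while the background — same agent, thing, setting (Astrid / the dossier / at the foundry) — is held fixed.
Fact (9) keeps same agent, thing, setting (Astrid / the dossier / at the foundry) but has recipient = Gareth; that refutes the reply.
(Fact (2) would refute a reading with focus on the thing — but that is not what the question asks.)

9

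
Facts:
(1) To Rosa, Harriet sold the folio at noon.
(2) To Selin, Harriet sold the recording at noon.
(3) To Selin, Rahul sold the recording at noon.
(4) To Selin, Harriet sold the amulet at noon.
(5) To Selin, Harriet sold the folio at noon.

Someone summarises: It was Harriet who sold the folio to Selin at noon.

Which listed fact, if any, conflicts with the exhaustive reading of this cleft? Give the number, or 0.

0

The cleft puts "Harriet" in focus and presupposes the open proposition with the folio as thing and Selin as recipient and at noon as setting.
The exhaustive reading says no other agent fits that background.
Every other fact differs from the presupposition on some backgrounded slot, so none challenges the exhaustivity.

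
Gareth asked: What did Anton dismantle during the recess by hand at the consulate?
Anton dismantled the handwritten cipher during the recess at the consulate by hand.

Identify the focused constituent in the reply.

The wh-word "what" asks about the direct object.
In the answer, "Anton", "at the consulate", "during the recess" and "by hand" are given — repeated from the question.
The constituent filling the direct object gap is "the handwritten cipher"; that is the focus and would carry nuclear stress.

the handwritten cipher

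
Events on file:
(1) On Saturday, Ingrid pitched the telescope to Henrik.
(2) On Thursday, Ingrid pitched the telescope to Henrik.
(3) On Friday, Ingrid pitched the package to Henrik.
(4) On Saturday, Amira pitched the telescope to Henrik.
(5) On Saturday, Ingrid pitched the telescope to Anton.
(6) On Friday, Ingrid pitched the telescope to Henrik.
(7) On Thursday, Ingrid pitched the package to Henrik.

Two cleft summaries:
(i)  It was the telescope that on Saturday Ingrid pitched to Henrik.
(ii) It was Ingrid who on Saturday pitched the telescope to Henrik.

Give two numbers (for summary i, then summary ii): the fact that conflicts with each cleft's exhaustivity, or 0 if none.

0, 4

Summary (i) focuses "the telescope" (the thing); background agent = Ingrid, recipient = Henrik, setting = on Saturday. No fact matches that background with a different thing, so 0.
Summary (ii) focuses "Ingrid" (the agent); background thing = the telescope, recipient = Henrik, setting = on Saturday. Fact (4) matches that background with agent = Amira — refutes (ii).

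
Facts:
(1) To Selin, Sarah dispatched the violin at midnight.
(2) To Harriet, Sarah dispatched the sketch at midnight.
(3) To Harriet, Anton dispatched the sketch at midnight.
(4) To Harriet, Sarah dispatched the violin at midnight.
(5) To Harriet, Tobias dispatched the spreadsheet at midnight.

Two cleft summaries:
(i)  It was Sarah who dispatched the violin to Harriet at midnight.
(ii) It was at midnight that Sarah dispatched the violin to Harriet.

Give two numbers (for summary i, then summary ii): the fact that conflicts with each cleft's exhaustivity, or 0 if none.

Summary (i) focuses "Sarah" (the agent); background thing = the violin, recipient = Harriet, setting = at midnight. No fact matches that background with a different agent, so 0.
Summary (ii) focuses "at midnight" (the setting); background agent = Sarah, thing = the violin, recipient = Harriet. No fact matches that background with a different setting, so 0.

0, 0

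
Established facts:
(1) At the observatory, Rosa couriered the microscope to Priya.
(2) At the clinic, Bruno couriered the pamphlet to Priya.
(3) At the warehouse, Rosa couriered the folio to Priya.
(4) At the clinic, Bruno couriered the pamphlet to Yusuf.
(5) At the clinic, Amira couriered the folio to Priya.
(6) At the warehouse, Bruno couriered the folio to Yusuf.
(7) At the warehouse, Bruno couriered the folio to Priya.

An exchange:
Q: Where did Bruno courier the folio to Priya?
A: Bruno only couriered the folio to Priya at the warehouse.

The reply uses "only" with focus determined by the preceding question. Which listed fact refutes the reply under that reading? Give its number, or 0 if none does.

The question "Where did ...?" targets the setting, so in the reply the focus falls on "at the warehouse".
"Only" then excludes alternative settings while the background — Bruno as agent and the folio as thing and Priya as recipient — is held fixed.
No listed fact shares that background with another setting. Nothing contradicts the reply.
(Fact (6) would refute a reading with focus on the recipient — but that is not what the question asks.)

0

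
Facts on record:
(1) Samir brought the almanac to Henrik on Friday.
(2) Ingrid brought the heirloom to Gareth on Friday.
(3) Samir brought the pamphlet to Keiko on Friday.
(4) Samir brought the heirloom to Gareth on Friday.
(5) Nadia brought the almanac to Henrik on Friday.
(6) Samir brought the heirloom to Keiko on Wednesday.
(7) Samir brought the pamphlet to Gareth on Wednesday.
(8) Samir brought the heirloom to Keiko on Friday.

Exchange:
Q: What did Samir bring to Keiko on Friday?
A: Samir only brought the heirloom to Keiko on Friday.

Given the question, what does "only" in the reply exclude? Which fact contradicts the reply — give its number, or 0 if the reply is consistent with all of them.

3

The question "What did ...?" targets the thing, so in the reply the focus falls on "the heirloom".
"Only" then excludes alternative things while the background — agent = Samir, recipient = Keiko, setting = on Friday — is held fixed.
Fact (3) keeps agent = Samir, recipient = Keiko, setting = on Friday but has thing = the pamphlet; that refutes the reply.
(Fact (4) would refute a reading with focus on the recipient — but that is not what the question asks.)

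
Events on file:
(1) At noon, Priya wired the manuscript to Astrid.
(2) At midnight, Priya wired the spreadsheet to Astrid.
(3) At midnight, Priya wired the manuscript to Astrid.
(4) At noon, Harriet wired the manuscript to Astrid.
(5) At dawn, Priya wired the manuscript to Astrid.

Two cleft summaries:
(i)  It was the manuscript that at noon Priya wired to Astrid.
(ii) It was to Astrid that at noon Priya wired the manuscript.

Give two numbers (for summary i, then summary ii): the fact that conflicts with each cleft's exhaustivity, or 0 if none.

0, 0

Summary (i) focuses "the manuscript" (the thing); background Priya as agent and Astrid as recipient and at noon as setting. No fact matches that background with a different thing, so 0.
Summary (ii) focuses "Astrid" (the recipient); background Priya as agent and the manuscript as thing and at noon as setting. No fact matches that background with a different recipient, so 0.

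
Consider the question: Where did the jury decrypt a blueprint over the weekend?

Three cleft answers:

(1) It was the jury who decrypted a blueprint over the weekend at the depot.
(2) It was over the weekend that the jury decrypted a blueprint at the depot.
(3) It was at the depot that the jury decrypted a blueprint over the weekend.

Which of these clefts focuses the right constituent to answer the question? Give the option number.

The question word "where" targets the location.
Option (1) clefts "the jury" — the subject (agent), not what was asked.
Option (2) clefts "over the weekend" — the time, not what was asked.
Option (3) clefts "at the depot" — that matches what the question asks about.
So the congruent reply is (3).

3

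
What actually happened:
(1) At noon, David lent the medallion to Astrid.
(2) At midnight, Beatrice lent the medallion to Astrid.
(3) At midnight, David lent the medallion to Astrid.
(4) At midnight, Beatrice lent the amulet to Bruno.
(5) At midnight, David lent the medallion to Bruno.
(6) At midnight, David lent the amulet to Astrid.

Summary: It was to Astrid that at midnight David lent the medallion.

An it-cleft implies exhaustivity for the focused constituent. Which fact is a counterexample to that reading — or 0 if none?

5

Focus of the cleft: "Astrid" (the recipient). Presupposed background: same agent, thing, setting (David / the medallion / at midnight).
The exhaustive reading says no other recipient fits that background.
But fact (5) also has same agent, thing, setting (David / the medallion / at midnight), with recipient = Bruno — so the exhaustive reading fails.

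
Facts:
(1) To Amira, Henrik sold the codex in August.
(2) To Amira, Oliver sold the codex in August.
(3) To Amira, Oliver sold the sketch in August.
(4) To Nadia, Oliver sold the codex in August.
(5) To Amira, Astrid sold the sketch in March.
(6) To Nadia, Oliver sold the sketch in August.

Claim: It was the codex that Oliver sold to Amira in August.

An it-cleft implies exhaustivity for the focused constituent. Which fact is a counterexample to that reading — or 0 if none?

3

The cleft puts "the codex" in focus and presupposes the open proposition with agent = Oliver, recipient = Amira, setting = in August.
Exhaustivity: the codex is the only thing satisfying that background.
But fact (3) also has agent = Oliver, recipient = Amira, setting = in August, with thing = the sketch — so the exhaustive reading fails.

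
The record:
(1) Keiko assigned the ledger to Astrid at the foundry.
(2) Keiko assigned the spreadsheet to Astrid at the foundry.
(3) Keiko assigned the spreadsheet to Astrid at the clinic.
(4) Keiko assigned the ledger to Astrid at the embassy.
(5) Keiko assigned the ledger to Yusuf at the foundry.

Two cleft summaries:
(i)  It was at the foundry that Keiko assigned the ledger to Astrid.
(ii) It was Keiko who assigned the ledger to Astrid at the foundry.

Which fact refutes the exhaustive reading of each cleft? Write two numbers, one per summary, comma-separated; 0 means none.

Summary (i) focuses "at the foundry" (the setting); background Keiko as agent and the ledger as thing and Astrid as recipient. Fact (4) matches that background with setting = at the embassy — refutes (i).
Summary (ii) focuses "Keiko" (the agent); background the ledger as thing and Astrid as recipient and at the foundry as setting. No fact matches that background with a different agent, so 0.

4, 0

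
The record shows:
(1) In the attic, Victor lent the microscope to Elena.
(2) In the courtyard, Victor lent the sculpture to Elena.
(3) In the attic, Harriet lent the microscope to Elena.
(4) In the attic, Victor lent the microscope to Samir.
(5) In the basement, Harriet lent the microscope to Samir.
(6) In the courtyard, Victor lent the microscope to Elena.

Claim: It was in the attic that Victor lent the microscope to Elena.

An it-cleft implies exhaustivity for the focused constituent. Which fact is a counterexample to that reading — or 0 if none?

Focus of the cleft: "in the attic" (the setting). Presupposed background: agent = Victor, thing = the microscope, recipient = Elena.
The exhaustive reading says no other setting fits that background.
Fact (6) shares the background but with setting = in the courtyard; exhaustivity is violated.

6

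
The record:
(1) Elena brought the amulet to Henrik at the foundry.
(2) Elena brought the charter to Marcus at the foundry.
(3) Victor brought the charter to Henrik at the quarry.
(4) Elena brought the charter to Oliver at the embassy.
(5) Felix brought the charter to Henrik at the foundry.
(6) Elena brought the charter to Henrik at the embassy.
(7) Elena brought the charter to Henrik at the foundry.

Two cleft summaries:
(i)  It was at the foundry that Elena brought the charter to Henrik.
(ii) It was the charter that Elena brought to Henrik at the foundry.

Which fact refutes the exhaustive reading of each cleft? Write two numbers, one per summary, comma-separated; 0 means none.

Summary (i) focuses "at the foundry" (the setting); background Elena as agent and the charter as thing and Henrik as recipient. Fact (6) matches that background with setting = at the embassy — refutes (i).
Summary (ii) focuses "the charter" (the thing); background Elena as agent and Henrik as recipient and at the foundry as setting. Fact (1) matches that background with thing = the amulet — refutes (ii).

6, 1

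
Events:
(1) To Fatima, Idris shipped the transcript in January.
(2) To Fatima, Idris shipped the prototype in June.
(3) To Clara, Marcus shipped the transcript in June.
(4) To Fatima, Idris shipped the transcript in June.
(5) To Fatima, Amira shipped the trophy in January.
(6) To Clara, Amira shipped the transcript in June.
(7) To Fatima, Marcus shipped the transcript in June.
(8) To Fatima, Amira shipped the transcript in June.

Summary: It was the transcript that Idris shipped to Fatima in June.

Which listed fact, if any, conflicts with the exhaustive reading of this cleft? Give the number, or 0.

2

The cleft puts "the transcript" in focus and presupposes the open proposition with agent = Idris, recipient = Fatima, setting = in June.
The exhaustive reading says no other thing fits that background.
Fact (2) shares the background but with thing = the prototype; exhaustivity is violated.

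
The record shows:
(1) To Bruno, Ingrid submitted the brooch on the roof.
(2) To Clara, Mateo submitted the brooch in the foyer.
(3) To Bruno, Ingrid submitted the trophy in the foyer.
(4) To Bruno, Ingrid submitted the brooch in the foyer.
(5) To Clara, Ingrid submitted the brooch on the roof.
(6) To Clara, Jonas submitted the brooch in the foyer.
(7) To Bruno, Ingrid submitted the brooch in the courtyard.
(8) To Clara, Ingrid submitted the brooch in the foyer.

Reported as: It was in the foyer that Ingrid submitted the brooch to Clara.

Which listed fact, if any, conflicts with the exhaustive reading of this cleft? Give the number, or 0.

5

The cleft puts "in the foyer" in focus and presupposes the open proposition with Ingrid as agent and the brooch as thing and Clara as recipient.
The exhaustive reading says no other setting fits that background.
But fact (5) also has Ingrid as agent and the brooch as thing and Clara as recipient, with setting = on the roof — so the exhaustive reading fails.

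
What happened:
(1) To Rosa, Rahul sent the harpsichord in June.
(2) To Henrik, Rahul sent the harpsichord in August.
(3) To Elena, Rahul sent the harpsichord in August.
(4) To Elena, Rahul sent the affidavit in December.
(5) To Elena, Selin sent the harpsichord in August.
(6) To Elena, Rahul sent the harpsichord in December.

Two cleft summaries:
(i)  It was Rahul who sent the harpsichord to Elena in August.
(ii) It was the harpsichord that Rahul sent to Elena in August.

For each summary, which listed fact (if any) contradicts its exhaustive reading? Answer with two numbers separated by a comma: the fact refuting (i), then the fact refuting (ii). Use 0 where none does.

(i): focus "Rahul". Looking for same thing, recipient, setting (the harpsichord / Elena / in August) with some other agent — fact (5) has Selin there. Refuted.
(ii): focus "the harpsichord". No fact shares same agent, recipient, setting (Rahul / Elena / in August) with a different thing. 0.

5, 0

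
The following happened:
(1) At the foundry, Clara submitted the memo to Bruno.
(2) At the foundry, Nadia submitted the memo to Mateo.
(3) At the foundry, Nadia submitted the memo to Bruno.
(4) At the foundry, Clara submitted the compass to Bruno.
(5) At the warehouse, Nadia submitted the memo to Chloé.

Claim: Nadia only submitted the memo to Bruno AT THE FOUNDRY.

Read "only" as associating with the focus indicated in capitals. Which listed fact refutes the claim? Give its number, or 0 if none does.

0

Focus (in capitals) is "at the foundry" — the setting. "Only" excludes alternative settings while holding fixed same agent, thing, recipient (Nadia / the memo / Bruno).
Every other fact changes something in the background, not just the setting. Nothing refutes the claim.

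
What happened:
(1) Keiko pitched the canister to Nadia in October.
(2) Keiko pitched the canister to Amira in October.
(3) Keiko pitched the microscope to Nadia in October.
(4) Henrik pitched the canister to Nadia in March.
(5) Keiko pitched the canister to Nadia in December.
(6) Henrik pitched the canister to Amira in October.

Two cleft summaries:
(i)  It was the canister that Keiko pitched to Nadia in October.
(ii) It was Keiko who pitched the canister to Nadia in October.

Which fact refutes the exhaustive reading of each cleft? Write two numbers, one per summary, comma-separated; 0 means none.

3, 0

(i): focus "the canister". Looking for Keiko as agent and Nadia as recipient and in October as setting with some other thing — fact (3) has the microscope there. Refuted.
(ii): focus "Keiko". No fact shares the canister as thing and Nadia as recipient and in October as setting with a different agent. 0.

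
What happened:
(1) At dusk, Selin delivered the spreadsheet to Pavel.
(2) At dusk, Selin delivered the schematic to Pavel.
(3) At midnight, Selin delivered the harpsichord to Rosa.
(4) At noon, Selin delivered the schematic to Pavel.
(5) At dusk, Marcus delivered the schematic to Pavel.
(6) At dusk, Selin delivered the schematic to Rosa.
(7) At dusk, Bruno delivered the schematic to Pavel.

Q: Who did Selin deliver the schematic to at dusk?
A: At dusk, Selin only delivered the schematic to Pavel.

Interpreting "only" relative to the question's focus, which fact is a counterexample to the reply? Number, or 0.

Answering "Who did ... to ...?" puts focus on the recipient — here, "Pavel".
So "only" ranges over recipients; the rest (Selin as agent and the schematic as thing and at dusk as setting) is presupposed.
Fact (6) keeps Selin as agent and the schematic as thing and at dusk as setting but has recipient = Rosa; that refutes the reply.
(Fact (4) would refute a reading with focus on the setting — but that is not what the question asks.)

6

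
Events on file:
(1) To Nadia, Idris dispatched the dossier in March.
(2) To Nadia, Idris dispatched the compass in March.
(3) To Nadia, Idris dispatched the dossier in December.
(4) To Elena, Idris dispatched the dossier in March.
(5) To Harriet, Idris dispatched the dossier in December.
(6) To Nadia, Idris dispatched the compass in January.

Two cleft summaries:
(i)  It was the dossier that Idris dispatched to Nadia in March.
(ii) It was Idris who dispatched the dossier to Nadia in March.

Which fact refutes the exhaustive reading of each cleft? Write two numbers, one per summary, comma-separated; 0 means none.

Summary (i) focuses "the dossier" (the thing); background Idris as agent and Nadia as recipient and in March as setting. Fact (2) matches that background with thing = the compass — refutes (i).
Summary (ii) focuses "Idris" (the agent); background the dossier as thing and Nadia as recipient and in March as setting. No fact matches that background with a different agent, so 0.

2, 0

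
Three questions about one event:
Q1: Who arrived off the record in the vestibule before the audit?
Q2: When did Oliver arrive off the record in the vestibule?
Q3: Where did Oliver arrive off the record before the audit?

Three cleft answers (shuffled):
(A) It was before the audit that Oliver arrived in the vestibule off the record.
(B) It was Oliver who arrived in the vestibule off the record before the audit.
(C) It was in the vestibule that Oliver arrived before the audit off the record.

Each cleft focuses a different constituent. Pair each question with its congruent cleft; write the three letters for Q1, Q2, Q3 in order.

Q1 asks about the subject (agent); cleft (B) focuses "Oliver", which is the subject (agent) — so Q1 → B.
Q2 asks about the time; cleft (A) focuses "before the audit", which is the time — so Q2 → A.
Q3 asks about the location; cleft (C) focuses "in the vestibule", which is the location — so Q3 → C.
Mapping: Q1→B, Q2→A, Q3→C.

BAC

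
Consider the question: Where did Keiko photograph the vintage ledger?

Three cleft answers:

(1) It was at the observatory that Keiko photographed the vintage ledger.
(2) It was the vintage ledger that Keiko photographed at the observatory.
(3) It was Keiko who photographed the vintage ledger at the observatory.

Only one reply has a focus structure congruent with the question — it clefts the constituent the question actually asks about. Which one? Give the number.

1

The question word "where" targets the location.
Option (1) clefts "at the observatory" — that matches what the question asks about.
Option (2) clefts "the vintage ledger" — the direct object, not what was asked.
Option (3) clefts "Keiko" — the subject (agent), not what was asked.
So the congruent reply is (1).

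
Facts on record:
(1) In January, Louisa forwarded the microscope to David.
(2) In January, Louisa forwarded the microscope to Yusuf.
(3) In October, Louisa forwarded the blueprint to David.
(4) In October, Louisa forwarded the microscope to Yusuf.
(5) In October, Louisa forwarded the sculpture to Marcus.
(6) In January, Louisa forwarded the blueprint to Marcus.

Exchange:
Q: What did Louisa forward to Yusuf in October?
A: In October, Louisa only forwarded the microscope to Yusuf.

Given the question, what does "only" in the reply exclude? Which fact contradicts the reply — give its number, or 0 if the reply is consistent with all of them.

Answering "What did ...?" puts focus on the thing — here, "the microscope".
"Only" then excludes alternative things while the background — same agent, recipient, setting (Louisa / Yusuf / in October) — is held fixed.
No fact keeps same agent, recipient, setting (Louisa / Yusuf / in October) while changing the thing; every other fact differs on something backgrounded. The reply stands.
(Fact (2) would refute a reading with focus on the setting — but that is not what the question asks.)

0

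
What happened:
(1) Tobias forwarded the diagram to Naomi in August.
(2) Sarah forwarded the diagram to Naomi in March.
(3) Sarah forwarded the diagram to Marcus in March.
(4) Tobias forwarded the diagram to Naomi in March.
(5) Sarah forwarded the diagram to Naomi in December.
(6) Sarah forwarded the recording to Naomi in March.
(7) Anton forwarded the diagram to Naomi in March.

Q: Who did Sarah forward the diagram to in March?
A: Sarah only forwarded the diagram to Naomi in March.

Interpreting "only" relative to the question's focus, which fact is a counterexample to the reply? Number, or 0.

3

Answering "Who did ... to ...?" puts focus on the recipient — here, "Naomi".
"Only" then excludes alternative recipients while the background — Sarah as agent and the diagram as thing and in March as setting — is held fixed.
Fact (3) shares the background with a different recipient (Marcus) — counterexample.
(Fact (5) would refute a reading with focus on the setting — but that is not what the question asks.)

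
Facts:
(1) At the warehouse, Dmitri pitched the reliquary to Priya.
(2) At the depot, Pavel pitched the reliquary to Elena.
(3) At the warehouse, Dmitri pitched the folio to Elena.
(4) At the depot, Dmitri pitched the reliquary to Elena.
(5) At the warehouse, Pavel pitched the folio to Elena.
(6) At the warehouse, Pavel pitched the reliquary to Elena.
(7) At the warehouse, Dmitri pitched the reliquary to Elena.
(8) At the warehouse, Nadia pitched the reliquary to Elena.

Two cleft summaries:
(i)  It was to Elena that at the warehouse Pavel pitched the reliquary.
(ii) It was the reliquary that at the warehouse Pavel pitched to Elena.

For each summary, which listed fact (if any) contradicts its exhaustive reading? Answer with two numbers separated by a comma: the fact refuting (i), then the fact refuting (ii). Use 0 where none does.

Summary (i) focuses "Elena" (the recipient); background agent = Pavel, thing = the reliquary, setting = at the warehouse. No fact matches that background with a different recipient, so 0.
Summary (ii) focuses "the reliquary" (the thing); background agent = Pavel, recipient = Elena, setting = at the warehouse. Fact (5) matches that background with thing = the folio — refutes (ii).

0, 5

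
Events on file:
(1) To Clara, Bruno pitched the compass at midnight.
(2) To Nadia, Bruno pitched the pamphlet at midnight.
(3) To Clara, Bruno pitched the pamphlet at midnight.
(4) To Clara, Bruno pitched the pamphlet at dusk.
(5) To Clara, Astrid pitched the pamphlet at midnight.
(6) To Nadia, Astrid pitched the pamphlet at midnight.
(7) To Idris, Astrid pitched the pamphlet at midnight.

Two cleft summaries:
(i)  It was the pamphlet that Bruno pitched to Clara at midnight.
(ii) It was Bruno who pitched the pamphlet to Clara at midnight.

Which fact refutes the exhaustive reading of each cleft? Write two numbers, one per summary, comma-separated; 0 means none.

1, 5

Summary (i) focuses "the pamphlet" (the thing); background Bruno as agent and Clara as recipient and at midnight as setting. Fact (1) matches that background with thing = the compass — refutes (i).
Summary (ii) focuses "Bruno" (the agent); background the pamphlet as thing and Clara as recipient and at midnight as setting. Fact (5) matches that background with agent = Astrid — refutes (ii).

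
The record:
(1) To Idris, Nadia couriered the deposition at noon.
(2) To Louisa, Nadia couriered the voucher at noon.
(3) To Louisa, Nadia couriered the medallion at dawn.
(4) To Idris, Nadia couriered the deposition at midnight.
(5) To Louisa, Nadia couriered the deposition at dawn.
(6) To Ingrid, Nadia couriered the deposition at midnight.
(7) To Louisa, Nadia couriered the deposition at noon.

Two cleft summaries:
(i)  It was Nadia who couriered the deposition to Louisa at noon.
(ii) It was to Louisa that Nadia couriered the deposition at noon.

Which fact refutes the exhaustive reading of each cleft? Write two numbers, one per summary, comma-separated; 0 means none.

0, 1

Summary (i) focuses "Nadia" (the agent); background thing = the deposition, recipient = Louisa, setting = at noon. No fact matches that background with a different agent, so 0.
Summary (ii) focuses "Louisa" (the recipient); background agent = Nadia, thing = the deposition, setting = at noon. Fact (1) matches that background with recipient = Idris — refutes (ii).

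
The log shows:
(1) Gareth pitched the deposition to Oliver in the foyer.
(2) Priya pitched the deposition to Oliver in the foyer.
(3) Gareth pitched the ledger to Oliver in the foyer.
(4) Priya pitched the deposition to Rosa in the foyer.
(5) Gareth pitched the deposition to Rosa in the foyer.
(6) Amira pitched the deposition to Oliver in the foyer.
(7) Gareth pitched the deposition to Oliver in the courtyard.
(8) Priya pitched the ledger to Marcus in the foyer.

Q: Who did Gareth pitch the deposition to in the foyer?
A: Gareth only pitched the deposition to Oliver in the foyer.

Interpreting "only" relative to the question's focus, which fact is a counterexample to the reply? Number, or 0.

The question "Who did ... to ...?" targets the recipient, so in the reply the focus falls on "Oliver".
"Only" then excludes alternative recipients while the background — Gareth as agent and the deposition as thing and in the foyer as setting — is held fixed.
Fact (5) keeps Gareth as agent and the deposition as thing and in the foyer as setting but has recipient = Rosa; that refutes the reply.
(Fact (3) would refute a reading with focus on the thing — but that is not what the question asks.)

5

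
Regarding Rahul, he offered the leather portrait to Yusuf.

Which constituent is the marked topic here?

Rahul

The construction explicitly marks "Rahul" as what the sentence is about — the topic.
The remainder of the clause is the comment (what is said about the topic).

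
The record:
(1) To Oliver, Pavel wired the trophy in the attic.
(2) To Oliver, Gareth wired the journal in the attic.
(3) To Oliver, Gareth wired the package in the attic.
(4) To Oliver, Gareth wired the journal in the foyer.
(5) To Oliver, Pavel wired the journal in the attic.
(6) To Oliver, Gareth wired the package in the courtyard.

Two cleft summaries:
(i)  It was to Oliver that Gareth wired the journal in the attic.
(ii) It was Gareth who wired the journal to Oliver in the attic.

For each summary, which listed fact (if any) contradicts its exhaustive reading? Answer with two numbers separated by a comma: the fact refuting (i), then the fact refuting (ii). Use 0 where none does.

0, 5

(i): focus "Oliver". No fact shares Gareth as agent and the journal as thing and in the attic as setting with a different recipient. 0.
(ii): focus "Gareth". Looking for the journal as thing and Oliver as recipient and in the attic as setting with some other agent — fact (5) has Pavel there. Refuted.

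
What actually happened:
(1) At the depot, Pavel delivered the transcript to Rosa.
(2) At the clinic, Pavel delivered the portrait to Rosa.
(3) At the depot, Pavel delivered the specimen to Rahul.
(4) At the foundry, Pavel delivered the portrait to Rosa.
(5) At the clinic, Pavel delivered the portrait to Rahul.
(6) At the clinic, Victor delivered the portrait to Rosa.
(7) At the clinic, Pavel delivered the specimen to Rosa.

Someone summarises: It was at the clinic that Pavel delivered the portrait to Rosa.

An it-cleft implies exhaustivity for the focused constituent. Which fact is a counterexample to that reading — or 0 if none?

Focus of the cleft: "at the clinic" (the setting). Presupposed background: Pavel as agent and the portrait as thing and Rosa as recipient.
Exhaustivity: at the clinic is the only setting satisfying that background.
But fact (4) also has Pavel as agent and the portrait as thing and Rosa as recipient, with setting = at the foundry — so the exhaustive reading fails.

4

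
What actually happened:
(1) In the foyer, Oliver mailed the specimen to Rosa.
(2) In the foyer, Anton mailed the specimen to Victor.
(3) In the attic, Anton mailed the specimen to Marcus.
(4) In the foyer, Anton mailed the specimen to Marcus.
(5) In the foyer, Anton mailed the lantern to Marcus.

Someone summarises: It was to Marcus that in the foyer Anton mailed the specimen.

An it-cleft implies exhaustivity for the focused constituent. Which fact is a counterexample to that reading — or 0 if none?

Focus of the cleft: "Marcus" (the recipient). Presupposed background: Anton as agent and the specimen as thing and in the foyer as setting.
The exhaustive reading says no other recipient fits that background.
Fact (2) shares the background but with recipient = Victor; exhaustivity is violated.

2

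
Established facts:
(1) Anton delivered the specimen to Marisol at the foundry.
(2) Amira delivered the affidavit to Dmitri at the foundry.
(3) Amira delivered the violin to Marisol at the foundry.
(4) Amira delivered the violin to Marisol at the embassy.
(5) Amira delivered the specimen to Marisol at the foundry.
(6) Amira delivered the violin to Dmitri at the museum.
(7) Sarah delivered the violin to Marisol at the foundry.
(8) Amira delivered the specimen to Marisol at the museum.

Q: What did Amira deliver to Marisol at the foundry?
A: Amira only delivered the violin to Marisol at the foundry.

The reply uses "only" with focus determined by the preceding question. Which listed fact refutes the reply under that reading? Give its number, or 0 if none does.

5

Answering "What did ...?" puts focus on the thing — here, "the violin".
"Only" then excludes alternative things while the background — agent = Amira, recipient = Marisol, setting = at the foundry — is held fixed.
Fact (5) shares the background with a different thing (the specimen) — counterexample.
(Fact (4) would refute a reading with focus on the setting — but that is not what the question asks.)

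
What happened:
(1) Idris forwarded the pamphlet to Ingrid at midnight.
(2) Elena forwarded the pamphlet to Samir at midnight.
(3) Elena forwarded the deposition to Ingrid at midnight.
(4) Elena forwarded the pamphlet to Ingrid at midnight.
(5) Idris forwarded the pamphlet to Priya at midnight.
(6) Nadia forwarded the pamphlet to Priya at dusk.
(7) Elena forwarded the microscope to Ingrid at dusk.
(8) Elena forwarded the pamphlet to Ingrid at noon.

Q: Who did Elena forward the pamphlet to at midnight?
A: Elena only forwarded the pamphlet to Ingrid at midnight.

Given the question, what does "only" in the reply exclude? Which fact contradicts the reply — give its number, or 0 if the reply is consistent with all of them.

2

Answering "Who did ... to ...?" puts focus on the recipient — here, "Ingrid".
So "only" ranges over recipients; the rest (Elena as agent and the pamphlet as thing and at midnight as setting) is presupposed.
Fact (2) shares the background with a different recipient (Samir) — counterexample.
(Fact (3) would refute a reading with focus on the thing — but that is not what the question asks.)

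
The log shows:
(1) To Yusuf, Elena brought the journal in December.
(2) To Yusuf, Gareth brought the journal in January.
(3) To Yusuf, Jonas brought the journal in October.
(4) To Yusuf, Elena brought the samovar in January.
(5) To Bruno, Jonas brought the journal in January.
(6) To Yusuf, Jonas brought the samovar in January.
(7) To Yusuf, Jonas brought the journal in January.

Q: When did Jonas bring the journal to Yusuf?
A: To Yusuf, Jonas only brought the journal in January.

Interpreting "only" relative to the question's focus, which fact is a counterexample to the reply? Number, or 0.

Answering "When did ...?" puts focus on the setting — here, "in January".
"Only" then excludes alternative settings while the background — same agent, thing, recipient (Jonas / the journal / Yusuf) — is held fixed.
Fact (3) shares the background with a different setting (in October) — counterexample.
(Fact (6) would refute a reading with focus on the thing — but that is not what the question asks.)

3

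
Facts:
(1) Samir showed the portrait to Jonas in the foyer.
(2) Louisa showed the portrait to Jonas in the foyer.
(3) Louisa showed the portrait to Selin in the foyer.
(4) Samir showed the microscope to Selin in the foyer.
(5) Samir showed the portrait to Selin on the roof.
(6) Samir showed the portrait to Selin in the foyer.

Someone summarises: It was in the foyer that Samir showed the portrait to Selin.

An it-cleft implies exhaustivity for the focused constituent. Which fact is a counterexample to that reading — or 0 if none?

5

Focus of the cleft: "in the foyer" (the setting). Presupposed background: agent = Samir, thing = the portrait, recipient = Selin.
The exhaustive reading says no other setting fits that background.
But fact (5) also has agent = Samir, thing = the portrait, recipient = Selin, with setting = on the roof — so the exhaustive reading fails.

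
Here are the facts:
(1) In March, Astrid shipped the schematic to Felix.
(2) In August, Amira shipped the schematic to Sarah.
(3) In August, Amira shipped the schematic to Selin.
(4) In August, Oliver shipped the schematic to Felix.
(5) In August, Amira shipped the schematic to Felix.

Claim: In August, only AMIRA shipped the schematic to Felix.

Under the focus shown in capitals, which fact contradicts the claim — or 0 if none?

4

Focus (in capitals) is "Amira" — the agent. "Only" excludes alternative agents while holding fixed the schematic as thing and Felix as recipient and in August as setting.
Fact (4) shares the background but differs in agent (Oliver) — a counterexample.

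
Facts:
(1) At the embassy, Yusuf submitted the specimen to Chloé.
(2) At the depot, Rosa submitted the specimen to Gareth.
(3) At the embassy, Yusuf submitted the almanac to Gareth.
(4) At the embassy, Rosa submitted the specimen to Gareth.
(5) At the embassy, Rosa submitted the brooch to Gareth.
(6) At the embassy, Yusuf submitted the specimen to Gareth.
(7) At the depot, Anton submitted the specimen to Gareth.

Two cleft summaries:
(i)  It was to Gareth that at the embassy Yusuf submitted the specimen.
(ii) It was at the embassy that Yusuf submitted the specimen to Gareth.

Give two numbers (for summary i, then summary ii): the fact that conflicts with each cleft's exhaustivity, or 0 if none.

(i): focus "Gareth". Looking for Yusuf as agent and the specimen as thing and at the embassy as setting with some other recipient — fact (1) has Chloé there. Refuted.
(ii): focus "at the embassy". No fact shares Yusuf as agent and the specimen as thing and Gareth as recipient with a different setting. 0.

1, 0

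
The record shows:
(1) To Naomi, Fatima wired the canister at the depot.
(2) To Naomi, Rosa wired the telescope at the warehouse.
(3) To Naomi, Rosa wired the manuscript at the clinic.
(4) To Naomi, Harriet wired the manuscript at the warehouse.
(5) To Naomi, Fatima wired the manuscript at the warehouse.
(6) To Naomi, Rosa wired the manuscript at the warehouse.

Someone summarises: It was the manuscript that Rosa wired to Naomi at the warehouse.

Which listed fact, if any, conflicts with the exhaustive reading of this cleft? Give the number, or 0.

2

Focus of the cleft: "the manuscript" (the thing). Presupposed background: agent = Rosa, recipient = Naomi, setting = at the warehouse.
Exhaustivity: the manuscript is the only thing satisfying that background.
Fact (2) shares the background but with thing = the telescope; exhaustivity is violated.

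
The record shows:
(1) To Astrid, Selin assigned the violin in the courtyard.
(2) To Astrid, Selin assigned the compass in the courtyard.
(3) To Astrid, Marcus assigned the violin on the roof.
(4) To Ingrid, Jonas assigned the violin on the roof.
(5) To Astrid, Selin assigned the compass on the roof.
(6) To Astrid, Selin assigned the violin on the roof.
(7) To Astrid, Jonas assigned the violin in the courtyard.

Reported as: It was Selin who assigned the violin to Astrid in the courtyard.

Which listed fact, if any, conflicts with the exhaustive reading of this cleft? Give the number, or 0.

7

Focus of the cleft: "Selin" (the agent). Presupposed background: thing = the violin, recipient = Astrid, setting = in the courtyard.
The exhaustive reading says no other agent fits that background.
But fact (7) also has thing = the violin, recipient = Astrid, setting = in the courtyard, with agent = Jonas — so the exhaustive reading fails.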